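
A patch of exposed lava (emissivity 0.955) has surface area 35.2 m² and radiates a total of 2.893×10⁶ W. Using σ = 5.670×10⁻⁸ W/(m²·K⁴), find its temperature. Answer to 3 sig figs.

Area A = 35.2 m².
P = εσAT⁴ ⇒ T = (P/(εσA))^(1/4) = (2.893×10⁶/(0.955×5.670×10⁻⁸×35.2))^(1/4) = 1.11×10³ K.

T ≈ 1.11×10³ K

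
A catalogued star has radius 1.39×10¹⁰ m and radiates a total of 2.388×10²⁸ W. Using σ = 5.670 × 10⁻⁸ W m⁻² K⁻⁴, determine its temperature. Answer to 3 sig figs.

Surface area A = 4πR² = 4π(1.39×10¹⁰ m)² = 2.42795×10²¹ m².
P = σAT⁴ ⇒ T = (P/(σA))^(1/4) = (2.388×10²⁸/(5.670×10⁻⁸×2.42795×10²¹))^(1/4) = 3.63×10³ K.

T ≈ 3.63×10³ K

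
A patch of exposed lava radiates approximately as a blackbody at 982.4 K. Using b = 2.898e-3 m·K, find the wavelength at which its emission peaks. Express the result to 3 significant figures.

λ_max ≈ 2.95 μm

Wien's displacement law: λ_max = b/T = (2.898×10⁻³ m·K)/(982.4 K) = 2.950×10⁻⁶ m.
That is 2.95 μm, in the infrared range.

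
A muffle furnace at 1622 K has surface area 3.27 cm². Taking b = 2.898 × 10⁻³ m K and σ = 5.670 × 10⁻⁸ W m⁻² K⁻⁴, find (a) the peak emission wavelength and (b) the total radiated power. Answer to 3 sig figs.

(a) λ_max = b/T = 2.898×10⁻³/1622 = 1.787×10⁻⁶ m = 1.79×10³ nm.
Area A = 3.27 cm² = 3.27×10⁻⁴ m².
(b) P = σAT⁴ = 5.670×10⁻⁸×3.27×10⁻⁴×(1622)⁴ = 128 W.

λ_max ≈ 1.79×10³ nm; P ≈ 128 W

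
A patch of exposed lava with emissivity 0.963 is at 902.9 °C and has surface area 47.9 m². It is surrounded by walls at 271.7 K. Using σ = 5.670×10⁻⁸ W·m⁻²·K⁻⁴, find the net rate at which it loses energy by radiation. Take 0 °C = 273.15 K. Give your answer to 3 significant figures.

T = 902.9 °C + 273.15 = 1176.05 K.
Area A = 47.9 m².
Net radiated power P_net = εσA(T⁴ − T₀⁴) = 0.963×5.670×10⁻⁸×47.9×(1176.05⁴ − 271.7⁴).
T⁴ − T₀⁴ = 1.91295×10¹² − 5.44952×10⁹ = 1.90750×10¹² K⁴, so P_net = 4.99×10⁶ W.

Net loss ≈ 4.99×10⁶ W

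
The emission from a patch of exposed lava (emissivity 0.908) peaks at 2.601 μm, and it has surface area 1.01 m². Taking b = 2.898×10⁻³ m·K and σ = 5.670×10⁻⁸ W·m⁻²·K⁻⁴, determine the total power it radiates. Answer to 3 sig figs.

Wien's law: T = b/λ_max = 2.898×10⁻³/2.601×10⁻⁶ = 1114.19 K.
Area A = 1.01 m².
Then P = εσAT⁴ = 0.908×5.670×10⁻⁸×1.01×(1114.19)⁴ = 8.01×10⁴ W.

P ≈ 8.01×10⁴ W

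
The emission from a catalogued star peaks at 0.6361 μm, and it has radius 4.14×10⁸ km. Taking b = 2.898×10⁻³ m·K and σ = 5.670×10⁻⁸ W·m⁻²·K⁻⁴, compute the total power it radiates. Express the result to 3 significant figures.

P ≈ 5.26×10³¹ W

Wien's law: T = b/λ_max = 2.898×10⁻³/6.361×10⁻⁷ = 4555.89 K.
Surface area A = 4πR² = 4π(4.14×10¹¹ m)² = 2.15383×10²⁴ m².
Then P = σAT⁴ = 5.670×10⁻⁸×2.15383×10²⁴×(4555.89)⁴ = 5.26×10³¹ W.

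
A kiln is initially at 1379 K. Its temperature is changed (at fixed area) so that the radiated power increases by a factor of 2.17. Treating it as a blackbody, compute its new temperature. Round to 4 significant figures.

T₂ ≈ 1674 K

P ∝ T⁴, so T₂/T₁ = (P₂/P₁)^(1/4) = (2.17)^(1/4) = 1.21371.
T₂ = 1379 × 1.21371 = 1674 K.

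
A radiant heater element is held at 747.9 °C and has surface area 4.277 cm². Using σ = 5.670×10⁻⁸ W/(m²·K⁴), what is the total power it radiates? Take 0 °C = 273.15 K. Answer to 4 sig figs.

T = 747.9 °C + 273.15 = 1021.05 K.
Area A = 4.277 cm² = 4.277×10⁻⁴ m².
P = σAT⁴ = 5.670×10⁻⁸ × 4.277×10⁻⁴ × (1021.05)⁴ = 26.36 W.

P ≈ 26.36 W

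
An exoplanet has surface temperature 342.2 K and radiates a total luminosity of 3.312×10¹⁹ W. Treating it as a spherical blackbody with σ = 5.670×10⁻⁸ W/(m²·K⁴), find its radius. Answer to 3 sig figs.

R ≈ 5.82×10⁷ m

L = 4πR²σT⁴ ⇒ R = √(L/(4πσT⁴)).
σT⁴ = 777.505 W/m², so R = √(3.312×10¹⁹/(4π×777.505)) = 5.82×10⁷ m.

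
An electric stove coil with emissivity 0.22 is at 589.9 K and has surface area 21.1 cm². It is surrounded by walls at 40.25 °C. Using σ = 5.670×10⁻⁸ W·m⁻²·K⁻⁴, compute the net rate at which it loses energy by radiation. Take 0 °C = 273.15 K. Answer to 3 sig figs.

Surroundings: T = 40.25 °C + 273.15 = 313.40 K.
Area A = 21.1 cm² = 2.11×10⁻³ m².
Net radiated power P_net = εσA(T⁴ − T₀⁴) = 0.22×5.670×10⁻⁸×2.11×10⁻³×(589.9⁴ − 313.40⁴).
T⁴ − T₀⁴ = 1.21091×10¹¹ − 9.64708×10⁹ = 1.11444×10¹¹ K⁴, so P_net = 2.93 W.

Net loss ≈ 2.93 W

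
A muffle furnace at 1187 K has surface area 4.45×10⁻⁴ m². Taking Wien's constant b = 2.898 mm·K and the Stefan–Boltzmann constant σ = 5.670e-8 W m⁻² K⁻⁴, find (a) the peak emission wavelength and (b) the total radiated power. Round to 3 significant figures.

λ_max ≈ 2.44 μm; P ≈ 50.1 W

(a) λ_max = b/T = 2.898×10⁻³/1187 = 2.441×10⁻⁶ m = 2.44 μm.
Area A = 4.45×10⁻⁴ m².
(b) P = σAT⁴ = 5.670×10⁻⁸×4.45×10⁻⁴×(1187)⁴ = 50.1 W.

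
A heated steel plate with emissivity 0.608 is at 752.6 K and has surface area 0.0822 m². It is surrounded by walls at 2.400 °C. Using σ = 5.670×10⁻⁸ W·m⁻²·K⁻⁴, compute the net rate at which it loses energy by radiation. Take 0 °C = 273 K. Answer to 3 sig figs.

Net loss ≈ 893 W

Surroundings: T = 2.400 °C + 273 = 275.400 K.
Area A = 0.0822 m².
Net radiated power P_net = εσA(T⁴ − T₀⁴) = 0.608×5.670×10⁻⁸×0.0822×(752.6⁴ − 275.400⁴).
T⁴ − T₀⁴ = 3.20817×10¹¹ − 5.75249×10⁹ = 3.15065×10¹¹ K⁴, so P_net = 893 W.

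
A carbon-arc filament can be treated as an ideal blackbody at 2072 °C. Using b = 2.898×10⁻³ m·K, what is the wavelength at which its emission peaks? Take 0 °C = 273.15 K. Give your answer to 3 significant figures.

T = 2072 °C + 273.15 = 2345.15 K.
Wien's displacement law: λ_max = b/T = (2.898×10⁻³ m·K)/(2345.15 K) = 1.236×10⁻⁶ m.
That is 1.24 μm, in the infrared range.

λ_max ≈ 1.24 μm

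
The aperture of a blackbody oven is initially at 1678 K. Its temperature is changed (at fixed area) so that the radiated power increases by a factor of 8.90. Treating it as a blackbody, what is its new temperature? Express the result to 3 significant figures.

P ∝ T⁴, so T₂/T₁ = (P₂/P₁)^(1/4) = (8.90)^(1/4) = 1.72722.
T₂ = 1678 × 1.72722 = 2.90×10³ K.

T₂ ≈ 2.90×10³ K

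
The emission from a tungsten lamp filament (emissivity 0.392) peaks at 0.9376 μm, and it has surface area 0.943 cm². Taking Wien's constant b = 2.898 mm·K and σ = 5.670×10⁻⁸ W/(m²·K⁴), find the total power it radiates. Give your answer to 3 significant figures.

P ≈ 191 W

Wien's law: T = b/λ_max = 2.898×10⁻³/9.376×10⁻⁷ = 3090.87 K.
Area A = 0.943 cm² = 9.43×10⁻⁵ m².
Then P = εσAT⁴ = 0.392×5.670×10⁻⁸×9.43×10⁻⁵×(3090.87)⁴ = 191 W.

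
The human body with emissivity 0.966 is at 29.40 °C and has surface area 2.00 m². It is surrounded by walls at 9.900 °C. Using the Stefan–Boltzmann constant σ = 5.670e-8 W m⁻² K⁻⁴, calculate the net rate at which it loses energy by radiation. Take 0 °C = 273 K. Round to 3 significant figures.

T = 29.40 °C + 273 = 302.40 K.
Surroundings: T = 9.900 °C + 273 = 282.900 K.
Area A = 2.00 m².
Net radiated power P_net = εσA(T⁴ − T₀⁴) = 0.966×5.670×10⁻⁸×2.00×(302.40⁴ − 282.900⁴).
T⁴ − T₀⁴ = 8.36233×10⁹ − 6.40519×10⁹ = 1.95714×10⁹ K⁴, so P_net = 214 W.

Net loss ≈ 214 W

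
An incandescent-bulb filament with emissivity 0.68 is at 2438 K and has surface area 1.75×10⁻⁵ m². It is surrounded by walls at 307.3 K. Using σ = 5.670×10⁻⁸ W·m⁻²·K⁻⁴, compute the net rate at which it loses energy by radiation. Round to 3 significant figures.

Net loss ≈ 23.8 W

Area A = 1.75×10⁻⁵ m².
Net radiated power P_net = εσA(T⁴ − T₀⁴) = 0.68×5.670×10⁻⁸×1.75×10⁻⁵×(2438⁴ − 307.3⁴).
T⁴ − T₀⁴ = 3.53293×10¹³ − 8.91765×10⁹ = 3.53204×10¹³ K⁴, so P_net = 23.8 W.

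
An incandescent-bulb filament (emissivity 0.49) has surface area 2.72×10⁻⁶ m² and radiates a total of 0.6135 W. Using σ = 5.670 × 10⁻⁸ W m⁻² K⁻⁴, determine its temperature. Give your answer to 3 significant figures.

Area A = 2.72×10⁻⁶ m².
P = εσAT⁴ ⇒ T = (P/(εσA))^(1/4) = (0.6135/(0.49×5.670×10⁻⁸×2.72×10⁻⁶))^(1/4) = 1.69×10³ K.

T ≈ 1.69×10³ K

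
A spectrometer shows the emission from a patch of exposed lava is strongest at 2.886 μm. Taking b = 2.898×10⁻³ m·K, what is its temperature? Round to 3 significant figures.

T ≈ 1.00×10³ K

Wien's law gives T = b/λ_max = (2.898×10⁻³ m·K)/(2.886×10⁻⁶ m) = 1.00×10³ K.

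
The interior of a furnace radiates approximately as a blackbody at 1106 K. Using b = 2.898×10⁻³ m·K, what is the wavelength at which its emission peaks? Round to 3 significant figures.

λ_max ≈ 2.62 μm

Wien's displacement law: λ_max = b/T = (2.898×10⁻³ m·K)/(1106 K) = 2.620×10⁻⁶ m.
That is 2.62 μm, in the infrared range.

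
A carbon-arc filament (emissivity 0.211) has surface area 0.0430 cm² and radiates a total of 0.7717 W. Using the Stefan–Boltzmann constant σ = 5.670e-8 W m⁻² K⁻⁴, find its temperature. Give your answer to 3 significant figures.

Area A = 0.0430 cm² = 4.30×10⁻⁶ m².
P = εσAT⁴ ⇒ T = (P/(εσA))^(1/4) = (0.7717/(0.211×5.670×10⁻⁸×4.30×10⁻⁶))^(1/4) = 1.97×10³ K.

T ≈ 1.97×10³ K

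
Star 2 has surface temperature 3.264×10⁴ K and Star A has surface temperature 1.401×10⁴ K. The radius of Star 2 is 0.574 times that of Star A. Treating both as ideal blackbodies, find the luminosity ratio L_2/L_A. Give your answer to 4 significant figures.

L_2/L_A ≈ 9.707

L ∝ R²T⁴, so L_2/L_A = (R_2/R_A)²(T_2/T_A)⁴ = (0.574)² × (3.264×10⁴/1.401×10⁴)⁴ = 0.329476 × 29.4610 = 9.707.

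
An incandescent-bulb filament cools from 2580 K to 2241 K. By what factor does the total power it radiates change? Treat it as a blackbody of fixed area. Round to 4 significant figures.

P₂/P₁ ≈ 0.5692

P ∝ T⁴, so P₂/P₁ = (T₂/T₁)⁴ = (2241/2580)⁴ = (0.868605)⁴ = 0.5692.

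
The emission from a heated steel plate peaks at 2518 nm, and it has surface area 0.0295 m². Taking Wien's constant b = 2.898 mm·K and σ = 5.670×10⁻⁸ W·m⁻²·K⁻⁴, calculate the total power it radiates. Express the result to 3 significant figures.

P ≈ 2.93×10³ W

Wien's law: T = b/λ_max = 2.898×10⁻³/2.518×10⁻⁶ = 1150.91 K.
Area A = 0.0295 m².
Then P = σAT⁴ = 5.670×10⁻⁸×0.0295×(1150.91)⁴ = 2.93×10³ W.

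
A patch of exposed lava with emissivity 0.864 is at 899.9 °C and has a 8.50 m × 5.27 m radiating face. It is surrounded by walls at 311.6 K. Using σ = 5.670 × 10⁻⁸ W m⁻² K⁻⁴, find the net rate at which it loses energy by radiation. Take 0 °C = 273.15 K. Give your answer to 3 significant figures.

Net loss ≈ 4.13×10⁶ W

T = 899.9 °C + 273.15 = 1173.05 K.
Area A = 8.50 × 5.27 = 44.795 m².
Net radiated power P_net = εσA(T⁴ − T₀⁴) = 0.864×5.670×10⁻⁸×44.795×(1173.05⁴ − 311.6⁴).
T⁴ − T₀⁴ = 1.89350×10¹² − 9.42735×10⁹ = 1.88407×10¹² K⁴, so P_net = 4.13×10⁶ W.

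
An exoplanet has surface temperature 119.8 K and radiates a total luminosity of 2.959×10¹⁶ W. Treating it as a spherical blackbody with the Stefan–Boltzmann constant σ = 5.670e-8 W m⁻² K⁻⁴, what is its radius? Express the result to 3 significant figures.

R ≈ 1.42×10⁷ m

L = 4πR²σT⁴ ⇒ R = √(L/(4πσT⁴)).
σT⁴ = 11.6791 W/m², so R = √(2.959×10¹⁶/(4π×11.6791)) = 1.42×10⁷ m.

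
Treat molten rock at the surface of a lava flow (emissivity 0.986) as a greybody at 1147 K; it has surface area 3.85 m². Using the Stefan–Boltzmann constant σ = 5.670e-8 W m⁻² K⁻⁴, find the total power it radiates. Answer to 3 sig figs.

Area A = 3.85 m².
P = εσAT⁴ = 0.986 × 5.670×10⁻⁸ × 3.85 × (1147)⁴ = 3.73×10⁵ W.

P ≈ 3.73×10⁵ W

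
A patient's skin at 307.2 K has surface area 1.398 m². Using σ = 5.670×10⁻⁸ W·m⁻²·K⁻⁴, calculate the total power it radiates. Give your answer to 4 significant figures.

P ≈ 706.0 W

Area A = 1.398 m².
P = σAT⁴ = 5.670×10⁻⁸ × 1.398 × (307.2)⁴ = 706.0 W.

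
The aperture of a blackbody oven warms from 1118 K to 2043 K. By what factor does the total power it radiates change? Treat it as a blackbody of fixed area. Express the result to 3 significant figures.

P₂/P₁ ≈ 11.2

P ∝ T⁴, so P₂/P₁ = (T₂/T₁)⁴ = (2043/1118)⁴ = (1.82737)⁴ = 11.2.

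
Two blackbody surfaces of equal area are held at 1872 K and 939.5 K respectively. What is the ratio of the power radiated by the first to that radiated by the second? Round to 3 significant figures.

P₁/P₂ ≈ 15.8

With equal areas, P₁/P₂ = (T₁/T₂)⁴ = (1872/939.5)⁴ = 15.8.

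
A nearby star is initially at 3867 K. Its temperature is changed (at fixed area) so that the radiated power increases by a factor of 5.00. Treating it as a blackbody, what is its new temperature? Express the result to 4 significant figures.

T₂ ≈ 5783 K

P ∝ T⁴, so T₂/T₁ = (P₂/P₁)^(1/4) = (5.00)^(1/4) = 1.49535.
T₂ = 3867 × 1.49535 = 5783 K.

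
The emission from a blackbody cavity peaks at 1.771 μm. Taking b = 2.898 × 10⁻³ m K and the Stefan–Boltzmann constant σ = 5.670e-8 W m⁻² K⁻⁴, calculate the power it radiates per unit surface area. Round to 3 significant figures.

I ≈ 4.07×10⁵ W/m²

Wien's law: T = b/λ_max = 2.898×10⁻³/1.771×10⁻⁶ = 1636.36 K.
Then I = σT⁴ = 5.670×10⁻⁸×(1636.36)⁴ = 4.07×10⁵ W/m².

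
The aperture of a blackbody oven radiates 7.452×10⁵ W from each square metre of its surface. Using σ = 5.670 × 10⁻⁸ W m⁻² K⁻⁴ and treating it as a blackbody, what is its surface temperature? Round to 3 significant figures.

I = σT⁴, so T = (I/σ)^(1/4) = (7.452×10⁵/(5.670×10⁻⁸))^(1/4) = 1.90×10³ K.

T ≈ 1.90×10³ K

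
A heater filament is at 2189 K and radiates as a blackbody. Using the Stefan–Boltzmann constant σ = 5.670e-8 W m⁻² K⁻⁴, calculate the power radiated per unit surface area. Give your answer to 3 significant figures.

Stefan–Boltzmann: I = σT⁴ = 5.670×10⁻⁸ × (2189)⁴ = 1.30×10⁶ W/m².

I ≈ 1.30×10⁶ W/m²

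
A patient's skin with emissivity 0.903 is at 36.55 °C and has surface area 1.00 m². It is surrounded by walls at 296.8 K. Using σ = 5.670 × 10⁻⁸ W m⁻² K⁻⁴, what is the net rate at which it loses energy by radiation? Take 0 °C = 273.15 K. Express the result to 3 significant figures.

Net loss ≈ 73.7 W

T = 36.55 °C + 273.15 = 309.70 K.
Area A = 1.00 m².
Net radiated power P_net = εσA(T⁴ − T₀⁴) = 0.903×5.670×10⁻⁸×1.00×(309.70⁴ − 296.8⁴).
T⁴ − T₀⁴ = 9.19951×10⁹ − 7.75989×10⁹ = 1.43962×10⁹ K⁴, so P_net = 73.7 W.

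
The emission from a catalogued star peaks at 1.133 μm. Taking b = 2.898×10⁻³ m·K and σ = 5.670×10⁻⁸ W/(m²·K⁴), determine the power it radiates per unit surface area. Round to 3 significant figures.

Wien's law: T = b/λ_max = 2.898×10⁻³/1.133×10⁻⁶ = 2557.81 K.
Then I = σT⁴ = 5.670×10⁻⁸×(2557.81)⁴ = 2.43×10⁶ W/m².

I ≈ 2.43×10⁶ W/m²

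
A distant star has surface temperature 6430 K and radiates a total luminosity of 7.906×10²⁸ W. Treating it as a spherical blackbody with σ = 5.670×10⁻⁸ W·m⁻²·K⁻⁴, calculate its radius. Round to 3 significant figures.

R ≈ 8.06×10⁹ m

L = 4πR²σT⁴ ⇒ R = √(L/(4πσT⁴)).
σT⁴ = 9.69230×10⁷ W/m², so R = √(7.906×10²⁸/(4π×9.69230×10⁷)) = 8.06×10⁹ m.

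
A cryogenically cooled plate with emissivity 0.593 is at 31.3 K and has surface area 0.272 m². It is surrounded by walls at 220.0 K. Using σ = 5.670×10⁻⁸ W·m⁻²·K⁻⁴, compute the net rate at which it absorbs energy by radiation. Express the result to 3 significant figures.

Net gain ≈ 21.4 W

Area A = 0.272 m².
Net radiated power P_net = εσA(T⁴ − T₀⁴) = 0.593×5.670×10⁻⁸×0.272×(31.3⁴ − 220.0⁴).
T⁴ − T₀⁴ = 9.59792×10⁵ − 2.34256×10⁹ = -2.34160×10⁹ K⁴, so P_net = -21.4 W — negative, meaning a net gain of 21.4 W.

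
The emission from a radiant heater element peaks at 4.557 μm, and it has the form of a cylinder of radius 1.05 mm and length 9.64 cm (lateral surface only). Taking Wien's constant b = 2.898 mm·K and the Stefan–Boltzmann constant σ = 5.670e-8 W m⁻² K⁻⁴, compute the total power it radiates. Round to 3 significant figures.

P ≈ 5.90 W

Wien's law: T = b/λ_max = 2.898×10⁻³/4.557×10⁻⁶ = 635.945 K.
Lateral area A = 2πrL = 2π×1.05×10⁻³×0.0964 = 6.35984×10⁻⁴ m².
Then P = σAT⁴ = 5.670×10⁻⁸×6.35984×10⁻⁴×(635.945)⁴ = 5.90 W.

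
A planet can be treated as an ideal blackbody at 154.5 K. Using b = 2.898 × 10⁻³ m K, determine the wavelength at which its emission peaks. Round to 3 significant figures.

Wien's displacement law: λ_max = b/T = (2.898×10⁻³ m·K)/(154.5 K) = 1.876×10⁻⁵ m.
That is 18.8 μm, in the infrared range.

λ_max ≈ 18.8 μm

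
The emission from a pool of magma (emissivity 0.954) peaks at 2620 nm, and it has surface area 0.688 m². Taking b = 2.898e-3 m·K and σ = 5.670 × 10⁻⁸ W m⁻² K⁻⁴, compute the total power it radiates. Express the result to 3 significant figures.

P ≈ 5.57×10⁴ W

Wien's law: T = b/λ_max = 2.898×10⁻³/2.620×10⁻⁶ = 1106.11 K.
Area A = 0.688 m².
Then P = εσAT⁴ = 0.954×5.670×10⁻⁸×0.688×(1106.11)⁴ = 5.57×10⁴ W.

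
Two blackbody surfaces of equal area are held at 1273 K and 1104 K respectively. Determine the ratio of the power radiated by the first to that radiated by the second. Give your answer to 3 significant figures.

P₁/P₂ ≈ 1.77

With equal areas, P₁/P₂ = (T₁/T₂)⁴ = (1273/1104)⁴ = 1.77.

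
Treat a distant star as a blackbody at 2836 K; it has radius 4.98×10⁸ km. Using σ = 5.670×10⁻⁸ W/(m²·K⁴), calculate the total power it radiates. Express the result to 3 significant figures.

P ≈ 1.14×10³¹ W

Surface area A = 4πR² = 4π(4.98×10¹¹ m)² = 3.11651×10²⁴ m².
P = σAT⁴ = 5.670×10⁻⁸ × 3.11651×10²⁴ × (2836)⁴ = 1.14×10³¹ W.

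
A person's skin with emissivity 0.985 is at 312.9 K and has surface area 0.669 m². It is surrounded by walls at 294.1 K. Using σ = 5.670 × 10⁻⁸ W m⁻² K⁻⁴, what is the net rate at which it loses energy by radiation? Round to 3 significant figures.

Net loss ≈ 78.6 W

Area A = 0.669 m².
Net radiated power P_net = εσA(T⁴ − T₀⁴) = 0.985×5.670×10⁻⁸×0.669×(312.9⁴ − 294.1⁴).
T⁴ − T₀⁴ = 9.58567×10⁹ − 7.48135×10⁹ = 2.10432×10⁹ K⁴, so P_net = 78.6 W.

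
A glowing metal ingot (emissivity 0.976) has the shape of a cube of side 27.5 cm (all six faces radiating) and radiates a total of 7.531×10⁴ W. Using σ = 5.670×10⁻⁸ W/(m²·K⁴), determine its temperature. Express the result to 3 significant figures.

T ≈ 1.32×10³ K

Area A = 6s² = 6×(0.275 m)² = 0.45375 m².
P = εσAT⁴ ⇒ T = (P/(εσA))^(1/4) = (7.531×10⁴/(0.976×5.670×10⁻⁸×0.45375))^(1/4) = 1.32×10³ K.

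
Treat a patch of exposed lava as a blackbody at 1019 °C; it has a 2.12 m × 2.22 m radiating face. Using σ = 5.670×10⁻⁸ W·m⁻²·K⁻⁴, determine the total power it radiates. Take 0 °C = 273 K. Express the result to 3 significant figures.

T = 1019 °C + 273 = 1292 K.
Area A = 2.12 × 2.22 = 4.7064 m².
P = σAT⁴ = 5.670×10⁻⁸ × 4.7064 × (1292)⁴ = 7.44×10⁵ W.

P ≈ 7.44×10⁵ W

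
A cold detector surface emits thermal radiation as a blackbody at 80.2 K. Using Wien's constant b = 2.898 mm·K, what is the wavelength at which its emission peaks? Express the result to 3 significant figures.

λ_max ≈ 36.1 μm

Wien's displacement law: λ_max = b/T = (2.898×10⁻³ m·K)/(80.2 K) = 3.613×10⁻⁵ m.
That is 36.1 μm, in the infrared range.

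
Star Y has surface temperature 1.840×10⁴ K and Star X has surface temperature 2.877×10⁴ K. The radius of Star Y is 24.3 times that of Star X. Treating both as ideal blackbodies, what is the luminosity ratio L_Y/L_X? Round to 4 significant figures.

L ∝ R²T⁴, so L_Y/L_X = (R_Y/R_X)²(T_Y/T_X)⁴ = (24.3)² × (1.840×10⁴/2.877×10⁴)⁴ = 590.49 × 0.167306 = 98.79.

L_Y/L_X ≈ 98.79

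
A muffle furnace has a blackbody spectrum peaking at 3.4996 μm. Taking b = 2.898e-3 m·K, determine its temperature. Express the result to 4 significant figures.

Wien's law gives T = b/λ_max = (2.898×10⁻³ m·K)/(3.4996×10⁻⁶ m) = 828.1 K.

T ≈ 828.1 K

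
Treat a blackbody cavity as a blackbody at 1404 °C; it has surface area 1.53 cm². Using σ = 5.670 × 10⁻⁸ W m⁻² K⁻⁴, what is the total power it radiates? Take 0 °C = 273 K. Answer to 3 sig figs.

P ≈ 68.6 W

T = 1404 °C + 273 = 1677 K.
Area A = 1.53 cm² = 1.53×10⁻⁴ m².
P = σAT⁴ = 5.670×10⁻⁸ × 1.53×10⁻⁴ × (1677)⁴ = 68.6 W.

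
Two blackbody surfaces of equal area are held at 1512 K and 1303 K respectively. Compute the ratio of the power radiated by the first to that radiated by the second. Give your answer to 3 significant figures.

P₁/P₂ ≈ 1.81

With equal areas, P₁/P₂ = (T₁/T₂)⁴ = (1512/1303)⁴ = 1.81.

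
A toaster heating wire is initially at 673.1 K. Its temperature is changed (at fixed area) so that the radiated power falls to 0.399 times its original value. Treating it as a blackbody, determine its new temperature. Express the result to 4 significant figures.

P ∝ T⁴, so T₂/T₁ = (P₂/P₁)^(1/4) = (0.399)^(1/4) = 0.794773.
T₂ = 673.1 × 0.794773 = 535.0 K.

T₂ ≈ 535.0 K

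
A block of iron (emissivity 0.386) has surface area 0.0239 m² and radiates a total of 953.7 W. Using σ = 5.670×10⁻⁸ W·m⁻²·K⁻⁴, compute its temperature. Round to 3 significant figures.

T ≈ 1.16×10³ K

Area A = 0.0239 m².
P = εσAT⁴ ⇒ T = (P/(εσA))^(1/4) = (953.7/(0.386×5.670×10⁻⁸×0.0239))^(1/4) = 1.16×10³ K.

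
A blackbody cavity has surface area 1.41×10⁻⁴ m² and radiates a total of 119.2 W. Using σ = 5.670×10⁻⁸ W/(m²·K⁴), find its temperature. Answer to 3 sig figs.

Area A = 1.41×10⁻⁴ m².
P = σAT⁴ ⇒ T = (P/(σA))^(1/4) = (119.2/(5.670×10⁻⁸×1.41×10⁻⁴))^(1/4) = 1.97×10³ K.

T ≈ 1.97×10³ K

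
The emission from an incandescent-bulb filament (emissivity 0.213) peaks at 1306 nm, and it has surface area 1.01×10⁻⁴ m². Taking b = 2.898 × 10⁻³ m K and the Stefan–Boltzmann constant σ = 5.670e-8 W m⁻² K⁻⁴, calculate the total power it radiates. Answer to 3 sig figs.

P ≈ 29.6 W

Wien's law: T = b/λ_max = 2.898×10⁻³/1.306×10⁻⁶ = 2218.99 K.
Area A = 1.01×10⁻⁴ m².
Then P = εσAT⁴ = 0.213×5.670×10⁻⁸×1.01×10⁻⁴×(2218.99)⁴ = 29.6 W.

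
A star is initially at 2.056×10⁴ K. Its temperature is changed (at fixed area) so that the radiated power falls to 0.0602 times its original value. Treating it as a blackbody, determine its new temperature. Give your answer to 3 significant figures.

T₂ ≈ 1.02×10⁴ K

P ∝ T⁴, so T₂/T₁ = (P₂/P₁)^(1/4) = (0.0602)^(1/4) = 0.495335.
T₂ = 2.056×10⁴ × 0.495335 = 1.02×10⁴ K.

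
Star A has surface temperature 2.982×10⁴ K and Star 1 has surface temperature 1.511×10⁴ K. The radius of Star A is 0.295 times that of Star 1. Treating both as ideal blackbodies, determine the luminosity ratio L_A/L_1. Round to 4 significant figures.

L_A/L_1 ≈ 1.320

L ∝ R²T⁴, so L_A/L_1 = (R_A/R_1)²(T_A/T_1)⁴ = (0.295)² × (2.982×10⁴/1.511×10⁴)⁴ = 0.087025 × 15.1696 = 1.320.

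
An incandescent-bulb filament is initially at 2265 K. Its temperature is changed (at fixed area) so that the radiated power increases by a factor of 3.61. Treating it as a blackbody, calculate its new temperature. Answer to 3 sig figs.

T₂ ≈ 3.12×10³ K

P ∝ T⁴, so T₂/T₁ = (P₂/P₁)^(1/4) = (3.61)^(1/4) = 1.37840.
T₂ = 2265 × 1.37840 = 3.12×10³ K.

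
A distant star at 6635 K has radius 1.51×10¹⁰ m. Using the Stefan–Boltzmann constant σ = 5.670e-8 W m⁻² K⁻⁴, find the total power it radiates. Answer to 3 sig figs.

P ≈ 3.15×10²⁹ W

Surface area A = 4πR² = 4π(1.51×10¹⁰ m)² = 2.86526×10²¹ m².
P = σAT⁴ = 5.670×10⁻⁸ × 2.86526×10²¹ × (6635)⁴ = 3.15×10²⁹ W.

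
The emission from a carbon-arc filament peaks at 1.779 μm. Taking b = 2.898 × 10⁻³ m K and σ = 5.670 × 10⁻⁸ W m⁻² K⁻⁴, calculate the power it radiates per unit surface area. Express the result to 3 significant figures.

Wien's law: T = b/λ_max = 2.898×10⁻³/1.779×10⁻⁶ = 1629.01 K.
Then I = σT⁴ = 5.670×10⁻⁸×(1629.01)⁴ = 3.99×10⁵ W/m².

I ≈ 3.99×10⁵ W/m²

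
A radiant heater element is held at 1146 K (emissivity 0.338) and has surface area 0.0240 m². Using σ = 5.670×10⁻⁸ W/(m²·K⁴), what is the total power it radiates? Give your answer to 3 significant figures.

Area A = 0.0240 m².
P = εσAT⁴ = 0.338 × 5.670×10⁻⁸ × 0.0240 × (1146)⁴ = 793 W.

P ≈ 793 W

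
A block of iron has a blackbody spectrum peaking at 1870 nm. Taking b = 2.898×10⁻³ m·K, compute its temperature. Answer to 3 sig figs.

Wien's law gives T = b/λ_max = (2.898×10⁻³ m·K)/(1.870×10⁻⁶ m) = 1.55×10³ K.

T ≈ 1.55×10³ K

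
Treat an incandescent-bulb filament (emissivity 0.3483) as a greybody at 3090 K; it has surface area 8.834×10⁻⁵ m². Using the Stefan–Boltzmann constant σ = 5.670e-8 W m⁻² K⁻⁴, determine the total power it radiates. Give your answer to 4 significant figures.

Area A = 8.834×10⁻⁵ m².
P = εσAT⁴ = 0.3483 × 5.670×10⁻⁸ × 8.834×10⁻⁵ × (3090)⁴ = 159.0 W.

P ≈ 159.0 W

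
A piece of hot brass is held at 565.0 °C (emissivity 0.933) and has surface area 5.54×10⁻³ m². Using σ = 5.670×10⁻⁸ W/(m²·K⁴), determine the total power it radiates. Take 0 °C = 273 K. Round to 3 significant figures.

P ≈ 145 W

T = 565.0 °C + 273 = 838.0 K.
Area A = 5.54×10⁻³ m².
P = εσAT⁴ = 0.933 × 5.670×10⁻⁸ × 5.54×10⁻³ × (838.0)⁴ = 145 W.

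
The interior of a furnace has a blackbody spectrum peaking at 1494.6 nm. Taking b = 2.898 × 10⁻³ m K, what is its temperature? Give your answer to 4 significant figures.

T ≈ 1939 K

Wien's law gives T = b/λ_max = (2.898×10⁻³ m·K)/(1.4946×10⁻⁶ m) = 1939 K.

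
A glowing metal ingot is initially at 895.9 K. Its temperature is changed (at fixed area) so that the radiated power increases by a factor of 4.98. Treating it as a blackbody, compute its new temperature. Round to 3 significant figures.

P ∝ T⁴, so T₂/T₁ = (P₂/P₁)^(1/4) = (4.98)^(1/4) = 1.49385.
T₂ = 895.9 × 1.49385 = 1.34×10³ K.

T₂ ≈ 1.34×10³ K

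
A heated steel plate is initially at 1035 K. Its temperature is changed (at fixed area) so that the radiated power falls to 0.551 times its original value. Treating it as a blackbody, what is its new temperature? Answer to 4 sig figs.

T₂ ≈ 891.7 K

P ∝ T⁴, so T₂/T₁ = (P₂/P₁)^(1/4) = (0.551)^(1/4) = 0.861565.
T₂ = 1035 × 0.861565 = 891.7 K.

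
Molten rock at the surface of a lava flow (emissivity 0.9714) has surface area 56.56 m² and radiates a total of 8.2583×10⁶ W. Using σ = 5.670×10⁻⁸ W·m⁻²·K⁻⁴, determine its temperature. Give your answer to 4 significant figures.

Area A = 56.56 m².
P = εσAT⁴ ⇒ T = (P/(εσA))^(1/4) = (8.2583×10⁶/(0.9714×5.670×10⁻⁸×56.56))^(1/4) = 1276 K.

T ≈ 1276 K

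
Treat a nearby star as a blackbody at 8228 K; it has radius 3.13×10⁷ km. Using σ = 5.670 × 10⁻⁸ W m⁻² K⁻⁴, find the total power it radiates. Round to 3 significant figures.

Surface area A = 4πR² = 4π(3.13×10¹⁰ m)² = 1.23111×10²² m².
P = σAT⁴ = 5.670×10⁻⁸ × 1.23111×10²² × (8228)⁴ = 3.20×10³⁰ W.

P ≈ 3.20×10³⁰ W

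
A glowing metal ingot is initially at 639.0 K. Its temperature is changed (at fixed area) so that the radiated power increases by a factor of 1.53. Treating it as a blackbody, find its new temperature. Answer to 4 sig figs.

T₂ ≈ 710.7 K

P ∝ T⁴, so T₂/T₁ = (P₂/P₁)^(1/4) = (1.53)^(1/4) = 1.11217.
T₂ = 639.0 × 1.11217 = 710.7 K.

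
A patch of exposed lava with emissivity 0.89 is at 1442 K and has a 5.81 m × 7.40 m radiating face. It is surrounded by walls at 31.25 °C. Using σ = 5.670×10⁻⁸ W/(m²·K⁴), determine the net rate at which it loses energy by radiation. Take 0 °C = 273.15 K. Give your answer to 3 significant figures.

Net loss ≈ 9.36×10⁶ W

Surroundings: T = 31.25 °C + 273.15 = 304.40 K.
Area A = 5.81 × 7.40 = 42.994 m².
Net radiated power P_net = εσA(T⁴ − T₀⁴) = 0.89×5.670×10⁻⁸×42.994×(1442⁴ − 304.40⁴).
T⁴ − T₀⁴ = 4.32375×10¹² − 8.58576×10⁹ = 4.31516×10¹² K⁴, so P_net = 9.36×10⁶ W.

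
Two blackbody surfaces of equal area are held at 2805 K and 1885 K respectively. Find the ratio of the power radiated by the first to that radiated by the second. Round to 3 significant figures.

With equal areas, P₁/P₂ = (T₁/T₂)⁴ = (2805/1885)⁴ = 4.90.

P₁/P₂ ≈ 4.90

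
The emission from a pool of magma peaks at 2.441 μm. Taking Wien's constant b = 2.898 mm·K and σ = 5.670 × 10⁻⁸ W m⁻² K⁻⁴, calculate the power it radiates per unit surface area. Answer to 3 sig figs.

I ≈ 1.13×10⁵ W/m²

Wien's law: T = b/λ_max = 2.898×10⁻³/2.441×10⁻⁶ = 1187.22 K.
Then I = σT⁴ = 5.670×10⁻⁸×(1187.22)⁴ = 1.13×10⁵ W/m².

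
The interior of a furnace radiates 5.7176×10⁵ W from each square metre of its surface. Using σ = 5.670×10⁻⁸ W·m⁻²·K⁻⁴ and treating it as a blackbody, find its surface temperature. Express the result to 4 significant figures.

I = σT⁴, so T = (I/σ)^(1/4) = (5.7176×10⁵/(5.670×10⁻⁸))^(1/4) = 1782 K.

T ≈ 1782 K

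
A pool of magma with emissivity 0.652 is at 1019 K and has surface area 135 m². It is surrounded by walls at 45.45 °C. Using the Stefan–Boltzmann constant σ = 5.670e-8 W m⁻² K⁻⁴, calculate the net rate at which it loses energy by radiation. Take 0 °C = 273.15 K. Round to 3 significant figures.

Surroundings: T = 45.45 °C + 273.15 = 318.60 K.
Area A = 135 m².
Net radiated power P_net = εσA(T⁴ − T₀⁴) = 0.652×5.670×10⁻⁸×135×(1019⁴ − 318.60⁴).
T⁴ − T₀⁴ = 1.07819×10¹² − 1.03035×10¹⁰ = 1.06789×10¹² K⁴, so P_net = 5.33×10⁶ W.

Net loss ≈ 5.33×10⁶ W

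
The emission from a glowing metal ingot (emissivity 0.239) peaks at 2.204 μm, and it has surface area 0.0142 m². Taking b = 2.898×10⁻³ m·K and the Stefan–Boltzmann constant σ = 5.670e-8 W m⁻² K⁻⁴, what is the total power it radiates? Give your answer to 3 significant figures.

Wien's law: T = b/λ_max = 2.898×10⁻³/2.204×10⁻⁶ = 1314.88 K.
Area A = 0.0142 m².
Then P = εσAT⁴ = 0.239×5.670×10⁻⁸×0.0142×(1314.88)⁴ = 575 W.

P ≈ 575 W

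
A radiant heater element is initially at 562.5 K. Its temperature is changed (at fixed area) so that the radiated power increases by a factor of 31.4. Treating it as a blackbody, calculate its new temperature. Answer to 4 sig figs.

P ∝ T⁴, so T₂/T₁ = (P₂/P₁)^(1/4) = (31.4)^(1/4) = 2.36719.
T₂ = 562.5 × 2.36719 = 1332 K.

T₂ ≈ 1332 K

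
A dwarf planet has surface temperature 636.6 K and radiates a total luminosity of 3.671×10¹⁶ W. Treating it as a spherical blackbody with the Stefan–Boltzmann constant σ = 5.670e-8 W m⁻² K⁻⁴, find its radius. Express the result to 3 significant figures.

L = 4πR²σT⁴ ⇒ R = √(L/(4πσT⁴)).
σT⁴ = 9312.14 W/m², so R = √(3.671×10¹⁶/(4π×9312.14)) = 5.60×10⁵ m.

R ≈ 5.60×10⁵ m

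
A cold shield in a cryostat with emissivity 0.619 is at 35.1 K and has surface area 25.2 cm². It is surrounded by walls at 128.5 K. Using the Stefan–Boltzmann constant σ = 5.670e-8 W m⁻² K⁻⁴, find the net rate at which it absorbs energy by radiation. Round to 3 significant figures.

Area A = 25.2 cm² = 2.52×10⁻³ m².
Net radiated power P_net = εσA(T⁴ − T₀⁴) = 0.619×5.670×10⁻⁸×2.52×10⁻³×(35.1⁴ − 128.5⁴).
T⁴ − T₀⁴ = 1.51785×10⁶ − 2.72654×10⁸ = -2.71136×10⁸ K⁴, so P_net = -0.0240 W — negative, meaning a net gain of 0.0240 W.

Net gain ≈ 0.0240 W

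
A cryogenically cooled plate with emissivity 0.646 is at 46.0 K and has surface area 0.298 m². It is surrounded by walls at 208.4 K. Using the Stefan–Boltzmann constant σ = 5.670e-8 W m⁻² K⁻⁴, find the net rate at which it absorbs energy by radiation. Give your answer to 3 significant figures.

Net gain ≈ 20.5 W

Area A = 0.298 m².
Net radiated power P_net = εσA(T⁴ − T₀⁴) = 0.646×5.670×10⁻⁸×0.298×(46.0⁴ − 208.4⁴).
T⁴ − T₀⁴ = 4.47746×10⁶ − 1.88621×10⁹ = -1.88173×10⁹ K⁴, so P_net = -20.5 W — negative, meaning a net gain of 20.5 W.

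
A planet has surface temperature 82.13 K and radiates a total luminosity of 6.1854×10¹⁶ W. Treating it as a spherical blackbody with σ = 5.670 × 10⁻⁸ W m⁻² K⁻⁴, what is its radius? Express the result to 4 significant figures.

R ≈ 4.368×10⁷ m

L = 4πR²σT⁴ ⇒ R = √(L/(4πσT⁴)).
σT⁴ = 2.57983 W/m², so R = √(6.1854×10¹⁶/(4π×2.57983)) = 4.368×10⁷ m.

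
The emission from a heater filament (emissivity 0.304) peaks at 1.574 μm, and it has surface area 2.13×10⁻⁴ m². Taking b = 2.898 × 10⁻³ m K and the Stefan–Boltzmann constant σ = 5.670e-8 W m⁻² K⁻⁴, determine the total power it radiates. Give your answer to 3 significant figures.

P ≈ 42.2 W

Wien's law: T = b/λ_max = 2.898×10⁻³/1.574×10⁻⁶ = 1841.17 K.
Area A = 2.13×10⁻⁴ m².
Then P = εσAT⁴ = 0.304×5.670×10⁻⁸×2.13×10⁻⁴×(1841.17)⁴ = 42.2 W.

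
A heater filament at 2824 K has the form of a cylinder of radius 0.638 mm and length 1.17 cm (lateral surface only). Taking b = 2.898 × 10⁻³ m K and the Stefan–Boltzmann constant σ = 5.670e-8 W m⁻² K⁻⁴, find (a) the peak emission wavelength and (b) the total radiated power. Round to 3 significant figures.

λ_max ≈ 1.03 μm; P ≈ 169 W

(a) λ_max = b/T = 2.898×10⁻³/2824 = 1.026×10⁻⁶ m = 1.03 μm.
Lateral area A = 2πrL = 2π×6.38×10⁻⁴×0.0117 = 4.69015×10⁻⁵ m².
(b) P = σAT⁴ = 5.670×10⁻⁸×4.69015×10⁻⁵×(2824)⁴ = 169 W.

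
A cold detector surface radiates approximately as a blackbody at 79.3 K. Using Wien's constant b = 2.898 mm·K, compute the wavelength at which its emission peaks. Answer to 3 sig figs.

λ_max ≈ 36.5 μm

Wien's displacement law: λ_max = b/T = (2.898×10⁻³ m·K)/(79.3 K) = 3.654×10⁻⁵ m.
That is 36.5 μm, in the infrared range.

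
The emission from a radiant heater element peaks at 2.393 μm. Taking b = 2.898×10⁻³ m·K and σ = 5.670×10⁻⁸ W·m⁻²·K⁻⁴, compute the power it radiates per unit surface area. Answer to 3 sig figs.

I ≈ 1.22×10⁵ W/m²

Wien's law: T = b/λ_max = 2.898×10⁻³/2.393×10⁻⁶ = 1211.03 K.
Then I = σT⁴ = 5.670×10⁻⁸×(1211.03)⁴ = 1.22×10⁵ W/m².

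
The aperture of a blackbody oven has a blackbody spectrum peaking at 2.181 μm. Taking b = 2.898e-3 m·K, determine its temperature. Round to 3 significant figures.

T ≈ 1.33×10³ K

Wien's law gives T = b/λ_max = (2.898×10⁻³ m·K)/(2.181×10⁻⁶ m) = 1.33×10³ K.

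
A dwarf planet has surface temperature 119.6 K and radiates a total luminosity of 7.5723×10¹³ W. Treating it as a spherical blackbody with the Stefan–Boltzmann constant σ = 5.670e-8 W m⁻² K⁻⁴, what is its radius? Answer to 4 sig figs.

R ≈ 7.207×10⁵ m

L = 4πR²σT⁴ ⇒ R = √(L/(4πσT⁴)).
σT⁴ = 11.6013 W/m², so R = √(7.5723×10¹³/(4π×11.6013)) = 7.207×10⁵ m.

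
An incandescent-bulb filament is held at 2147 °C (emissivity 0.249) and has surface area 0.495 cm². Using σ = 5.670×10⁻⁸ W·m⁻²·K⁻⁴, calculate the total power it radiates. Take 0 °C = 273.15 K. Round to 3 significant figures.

P ≈ 24.0 W

T = 2147 °C + 273.15 = 2420.15 K.
Area A = 0.495 cm² = 4.95×10⁻⁵ m².
P = εσAT⁴ = 0.249 × 5.670×10⁻⁸ × 4.95×10⁻⁵ × (2420.15)⁴ = 24.0 W.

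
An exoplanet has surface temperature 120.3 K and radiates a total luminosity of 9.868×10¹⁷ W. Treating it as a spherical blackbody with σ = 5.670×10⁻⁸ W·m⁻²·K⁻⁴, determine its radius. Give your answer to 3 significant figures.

R ≈ 8.13×10⁷ m

L = 4πR²σT⁴ ⇒ R = √(L/(4πσT⁴)).
σT⁴ = 11.8753 W/m², so R = √(9.868×10¹⁷/(4π×11.8753)) = 8.13×10⁷ m.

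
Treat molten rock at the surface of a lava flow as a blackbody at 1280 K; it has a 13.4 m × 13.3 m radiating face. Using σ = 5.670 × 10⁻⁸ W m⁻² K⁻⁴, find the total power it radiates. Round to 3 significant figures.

Area A = 13.4 × 13.3 = 178.22 m².
P = σAT⁴ = 5.670×10⁻⁸ × 178.22 × (1280)⁴ = 2.71×10⁷ W.

P ≈ 2.71×10⁷ W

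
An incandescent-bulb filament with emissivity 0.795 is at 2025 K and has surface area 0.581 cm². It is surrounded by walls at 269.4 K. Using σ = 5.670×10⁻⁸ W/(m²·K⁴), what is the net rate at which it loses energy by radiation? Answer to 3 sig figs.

Net loss ≈ 44.0 W

Area A = 0.581 cm² = 5.81×10⁻⁵ m².
Net radiated power P_net = εσA(T⁴ − T₀⁴) = 0.795×5.670×10⁻⁸×5.81×10⁻⁵×(2025⁴ − 269.4⁴).
T⁴ − T₀⁴ = 1.68151×10¹³ − 5.26733×10⁹ = 1.68098×10¹³ K⁴, so P_net = 44.0 W.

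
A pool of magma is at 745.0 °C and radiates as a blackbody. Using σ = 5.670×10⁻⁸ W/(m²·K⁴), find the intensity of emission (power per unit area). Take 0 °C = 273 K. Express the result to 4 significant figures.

I ≈ 6.089×10⁴ W/m²

T = 745.0 °C + 273 = 1018.0 K.
Stefan–Boltzmann: I = σT⁴ = 5.670×10⁻⁸ × (1018.0)⁴ = 6.089×10⁴ W/m².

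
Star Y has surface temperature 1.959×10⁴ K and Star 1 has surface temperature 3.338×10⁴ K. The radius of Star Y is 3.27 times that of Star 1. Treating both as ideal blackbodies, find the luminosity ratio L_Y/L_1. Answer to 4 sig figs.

L_Y/L_1 ≈ 1.268

L ∝ R²T⁴, so L_Y/L_1 = (R_Y/R_1)²(T_Y/T_1)⁴ = (3.27)² × (1.959×10⁴/3.338×10⁴)⁴ = 10.6929 × 0.118629 = 1.268.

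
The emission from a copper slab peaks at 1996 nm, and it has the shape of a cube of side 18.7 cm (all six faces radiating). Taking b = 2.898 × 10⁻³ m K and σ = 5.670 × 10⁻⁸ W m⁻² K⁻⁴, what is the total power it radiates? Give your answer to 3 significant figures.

Wien's law: T = b/λ_max = 2.898×10⁻³/1.996×10⁻⁶ = 1451.90 K.
Area A = 6s² = 6×(0.187 m)² = 0.209814 m².
Then P = σAT⁴ = 5.670×10⁻⁸×0.209814×(1451.90)⁴ = 5.29×10⁴ W.

P ≈ 5.29×10⁴ W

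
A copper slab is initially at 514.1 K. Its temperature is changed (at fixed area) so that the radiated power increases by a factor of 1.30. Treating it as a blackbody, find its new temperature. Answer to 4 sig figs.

T₂ ≈ 549.0 K

P ∝ T⁴, so T₂/T₁ = (P₂/P₁)^(1/4) = (1.30)^(1/4) = 1.06779.
T₂ = 514.1 × 1.06779 = 549.0 K.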